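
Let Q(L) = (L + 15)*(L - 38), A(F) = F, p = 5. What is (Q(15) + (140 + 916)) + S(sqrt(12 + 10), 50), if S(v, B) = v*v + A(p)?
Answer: 393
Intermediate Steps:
Q(L) = (-38 + L)*(15 + L) (Q(L) = (15 + L)*(-38 + L) = (-38 + L)*(15 + L))
S(v, B) = 5 + v**2 (S(v, B) = v*v + 5 = v**2 + 5 = 5 + v**2)
(Q(15) + (140 + 916)) + S(sqrt(12 + 10), 50) = ((-570 + 15**2 - 23*15) + (140 + 916)) + (5 + (sqrt(12 + 10))**2) = ((-570 + 225 - 345) + 1056) + (5 + (sqrt(22))**2) = (-690 + 1056) + (5 + 22) = 366 + 27 = 393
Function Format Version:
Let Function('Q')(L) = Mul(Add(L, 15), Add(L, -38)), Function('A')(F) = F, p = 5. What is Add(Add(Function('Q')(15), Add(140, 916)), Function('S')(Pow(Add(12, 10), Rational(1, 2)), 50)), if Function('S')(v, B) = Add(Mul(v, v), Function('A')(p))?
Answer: 393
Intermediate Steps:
Function('Q')(L) = Mul(Add(-38, L), Add(15, L)) (Function('Q')(L) = Mul(Add(15, L), Add(-38, L)) = Mul(Add(-38, L), Add(15, L)))
Function('S')(v, B) = Add(5, Pow(v, 2)) (Function('S')(v, B) = Add(Mul(v, v), 5) = Add(Pow(v, 2), 5) = Add(5, Pow(v, 2)))
Add(Add(Function('Q')(15), Add(140, 916)), Function('S')(Pow(Add(12, 10), Rational(1, 2)), 50)) = Add(Add(Add(-570, Pow(15, 2), Mul(-23, 15)), Add(140, 916)), Add(5, Pow(Pow(Add(12, 10), Rational(1, 2)), 2))) = Add(Add(Add(-570, 225, -345), 1056), Add(5, Pow(Pow(22, Rational(1, 2)), 2))) = Add(Add(-690, 1056), Add(5, 22)) = Add(366, 27) = 393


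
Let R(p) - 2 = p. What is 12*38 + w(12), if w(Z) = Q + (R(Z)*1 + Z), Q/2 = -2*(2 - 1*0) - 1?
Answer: 472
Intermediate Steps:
R(p) = 2 + p
Q = -10 (Q = 2*(-2*(2 - 1*0) - 1) = 2*(-2*(2 + 0) - 1) = 2*(-2*2 - 1) = 2*(-4 - 1) = 2*(-5) = -10)
w(Z) = -8 + 2*Z (w(Z) = -10 + ((2 + Z)*1 + Z) = -10 + ((2 + Z) + Z) = -10 + (2 + 2*Z) = -8 + 2*Z)
12*38 + w(12) = 12*38 + (-8 + 2*12) = 456 + (-8 + 24) = 456 + 16 = 472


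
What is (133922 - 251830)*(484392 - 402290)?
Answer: -9680482616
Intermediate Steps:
(133922 - 251830)*(484392 - 402290) = -117908*82102 = -9680482616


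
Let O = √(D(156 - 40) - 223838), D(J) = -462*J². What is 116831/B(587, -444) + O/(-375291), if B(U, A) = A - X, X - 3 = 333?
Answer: -8987/60 - I*√6440510/375291 ≈ -149.78 - 0.0067623*I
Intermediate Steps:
X = 336 (X = 3 + 333 = 336)
B(U, A) = -336 + A (B(U, A) = A - 1*336 = A - 336 = -336 + A)
O = I*√6440510 (O = √(-462*(156 - 40)² - 223838) = √(-462*116² - 223838) = √(-462*13456 - 223838) = √(-6216672 - 223838) = √(-6440510) = I*√6440510 ≈ 2537.8*I)
116831/B(587, -444) + O/(-375291) = 116831/(-336 - 444) + (I*√6440510)/(-375291) = 116831/(-780) + (I*√6440510)*(-1/375291) = 116831*(-1/780) - I*√6440510/375291 = -8987/60 - I*√6440510/375291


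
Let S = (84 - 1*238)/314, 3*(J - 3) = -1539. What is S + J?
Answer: -80147/157 ≈ -510.49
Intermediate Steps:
J = -510 (J = 3 + (⅓)*(-1539) = 3 - 513 = -510)
S = -77/157 (S = (84 - 238)*(1/314) = -154*1/314 = -77/157 ≈ -0.49045)
S + J = -77/157 - 510 = -80147/157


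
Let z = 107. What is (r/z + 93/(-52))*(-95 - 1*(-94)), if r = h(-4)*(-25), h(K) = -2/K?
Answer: 10601/5564 ≈ 1.9053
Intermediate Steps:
r = -25/2 (r = -2/(-4)*(-25) = -2*(-¼)*(-25) = (½)*(-25) = -25/2 ≈ -12.500)
(r/z + 93/(-52))*(-95 - 1*(-94)) = (-25/2/107 + 93/(-52))*(-95 - 1*(-94)) = (-25/2*1/107 + 93*(-1/52))*(-95 + 94) = (-25/214 - 93/52)*(-1) = -10601/5564*(-1) = 10601/5564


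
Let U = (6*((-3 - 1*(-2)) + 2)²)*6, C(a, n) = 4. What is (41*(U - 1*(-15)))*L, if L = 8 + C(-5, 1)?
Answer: 25092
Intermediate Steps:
L = 12 (L = 8 + 4 = 12)
U = 36 (U = (6*((-3 + 2) + 2)²)*6 = (6*(-1 + 2)²)*6 = (6*1²)*6 = (6*1)*6 = 6*6 = 36)
(41*(U - 1*(-15)))*L = (41*(36 - 1*(-15)))*12 = (41*(36 + 15))*12 = (41*51)*12 = 2091*12 = 25092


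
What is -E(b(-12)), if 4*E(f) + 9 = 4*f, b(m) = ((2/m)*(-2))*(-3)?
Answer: 13/4 ≈ 3.2500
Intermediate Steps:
b(m) = 12/m (b(m) = -4/m*(-3) = 12/m)
E(f) = -9/4 + f (E(f) = -9/4 + (4*f)/4 = -9/4 + f)
-E(b(-12)) = -(-9/4 + 12/(-12)) = -(-9/4 + 12*(-1/12)) = -(-9/4 - 1) = -1*(-13/4) = 13/4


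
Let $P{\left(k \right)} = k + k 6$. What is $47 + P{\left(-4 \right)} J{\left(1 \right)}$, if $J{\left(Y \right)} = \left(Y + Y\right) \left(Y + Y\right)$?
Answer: $-65$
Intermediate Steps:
$P{\left(k \right)} = 7 k$ ($P{\left(k \right)} = k + 6 k = 7 k$)
$J{\left(Y \right)} = 4 Y^{2}$ ($J{\left(Y \right)} = 2 Y 2 Y = 4 Y^{2}$)
$47 + P{\left(-4 \right)} J{\left(1 \right)} = 47 + 7 \left(-4\right) 4 \cdot 1^{2} = 47 - 28 \cdot 4 \cdot 1 = 47 - 112 = -65$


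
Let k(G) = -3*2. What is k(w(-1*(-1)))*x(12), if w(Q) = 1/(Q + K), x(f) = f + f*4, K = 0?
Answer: -360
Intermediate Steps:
x(f) = 5*f (x(f) = f + 4*f = 5*f)
w(Q) = 1/Q (w(Q) = 1/(Q + 0) = 1/Q)
k(G) = -6
k(w(-1*(-1)))*x(12) = -30*12 = -6*60 = -360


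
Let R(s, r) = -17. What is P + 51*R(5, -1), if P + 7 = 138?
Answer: -736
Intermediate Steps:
P = 131 (P = -7 + 138 = 131)
P + 51*R(5, -1) = 131 + 51*(-17) = 131 - 867 = -736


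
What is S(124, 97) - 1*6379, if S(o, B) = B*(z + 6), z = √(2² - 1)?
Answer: -5797 + 97*√3 ≈ -5629.0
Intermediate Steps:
z = √3 (z = √(4 - 1) = √3 ≈ 1.7320)
S(o, B) = B*(6 + √3) (S(o, B) = B*(√3 + 6) = B*(6 + √3))
S(124, 97) - 1*6379 = 97*(6 + √3) - 1*6379 = (582 + 97*√3) - 6379 = -5797 + 97*√3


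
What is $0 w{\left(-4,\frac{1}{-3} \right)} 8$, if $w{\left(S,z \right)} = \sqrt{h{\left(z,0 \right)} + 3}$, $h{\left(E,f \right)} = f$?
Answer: $0$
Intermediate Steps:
$w{\left(S,z \right)} = \sqrt{3}$ ($w{\left(S,z \right)} = \sqrt{0 + 3} = \sqrt{3}$)
$0 w{\left(-4,\frac{1}{-3} \right)} 8 = 0 \sqrt{3} \cdot 8 = 0 \cdot 8 = 0$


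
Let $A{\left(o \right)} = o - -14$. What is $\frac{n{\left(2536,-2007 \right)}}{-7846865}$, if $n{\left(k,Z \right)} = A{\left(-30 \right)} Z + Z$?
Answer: $- \frac{6021}{1569373} \approx -0.0038366$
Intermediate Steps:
$A{\left(o \right)} = 14 + o$ ($A{\left(o \right)} = o + 14 = 14 + o$)
$n{\left(k,Z \right)} = - 15 Z$ ($n{\left(k,Z \right)} = \left(14 - 30\right) Z + Z = - 16 Z + Z = - 15 Z$)
$\frac{n{\left(2536,-2007 \right)}}{-7846865} = \frac{\left(-15\right) \left(-2007\right)}{-7846865} = 30105 \left(- \frac{1}{7846865}\right) = - \frac{6021}{1569373}$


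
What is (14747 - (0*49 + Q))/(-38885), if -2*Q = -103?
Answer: -291/770 ≈ -0.37792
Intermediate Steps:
Q = 103/2 (Q = -½*(-103) = 103/2 ≈ 51.500)
(14747 - (0*49 + Q))/(-38885) = (14747 - (0*49 + 103/2))/(-38885) = (14747 - (0 + 103/2))*(-1/38885) = (14747 - 1*103/2)*(-1/38885) = (14747 - 103/2)*(-1/38885) = (29391/2)*(-1/38885) = -291/770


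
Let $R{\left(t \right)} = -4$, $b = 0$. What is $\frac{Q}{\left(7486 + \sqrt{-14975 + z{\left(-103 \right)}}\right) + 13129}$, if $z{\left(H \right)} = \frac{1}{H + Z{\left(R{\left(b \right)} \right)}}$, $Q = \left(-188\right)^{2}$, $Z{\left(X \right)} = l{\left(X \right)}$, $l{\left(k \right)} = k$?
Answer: $\frac{77961971920}{45474272401} - \frac{35344 i \sqrt{171448882}}{45474272401} \approx 1.7144 - 0.010177 i$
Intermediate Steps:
$Z{\left(X \right)} = X$
$Q = 35344$
$z{\left(H \right)} = \frac{1}{-4 + H}$ ($z{\left(H \right)} = \frac{1}{H - 4} = \frac{1}{-4 + H}$)
$\frac{Q}{\left(7486 + \sqrt{-14975 + z{\left(-103 \right)}}\right) + 13129} = \frac{35344}{\left(7486 + \sqrt{-14975 + \frac{1}{-4 - 103}}\right) + 13129} = \frac{35344}{\left(7486 + \sqrt{-14975 + \frac{1}{-107}}\right) + 13129} = \frac{35344}{\left(7486 + \sqrt{-14975 - \frac{1}{107}}\right) + 13129} = \frac{35344}{\left(7486 + \sqrt{- \frac{1602326}{107}}\right) + 13129} = \frac{35344}{\left(7486 + \frac{i \sqrt{171448882}}{107}\right) + 13129} = \frac{35344}{20615 + \frac{i \sqrt{171448882}}{107}}$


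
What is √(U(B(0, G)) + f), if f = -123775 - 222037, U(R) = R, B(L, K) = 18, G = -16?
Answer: I*√345794 ≈ 588.04*I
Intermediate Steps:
f = -345812
√(U(B(0, G)) + f) = √(18 - 345812) = √(-345794) = I*√345794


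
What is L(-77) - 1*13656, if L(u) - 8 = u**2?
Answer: -7719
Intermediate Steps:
L(u) = 8 + u**2
L(-77) - 1*13656 = (8 + (-77)**2) - 1*13656 = (8 + 5929) - 13656 = 5937 - 13656 = -7719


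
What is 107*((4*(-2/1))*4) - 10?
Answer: -3434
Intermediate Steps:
107*((4*(-2/1))*4) - 10 = 107*((4*(-2*1))*4) - 10 = 107*((4*(-2))*4) - 10 = 107*(-8*4) - 10 = 107*(-32) - 10 = -3424 - 10 = -3434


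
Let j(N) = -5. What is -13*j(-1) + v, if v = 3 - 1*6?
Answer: 62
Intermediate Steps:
v = -3 (v = 3 - 6 = -3)
-13*j(-1) + v = -13*(-5) - 3 = 65 - 3 = 62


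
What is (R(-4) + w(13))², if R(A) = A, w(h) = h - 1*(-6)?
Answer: 225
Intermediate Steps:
w(h) = 6 + h (w(h) = h + 6 = 6 + h)
(R(-4) + w(13))² = (-4 + (6 + 13))² = (-4 + 19)² = 15² = 225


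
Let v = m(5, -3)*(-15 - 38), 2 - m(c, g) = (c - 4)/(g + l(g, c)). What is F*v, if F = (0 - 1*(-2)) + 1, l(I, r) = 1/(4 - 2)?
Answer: -1908/5 ≈ -381.60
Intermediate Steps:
l(I, r) = 1/2
m(c, g) = 2 - (-4 + c)/(1/2 + g) (m(c, g) = 2 - (c - 4)/(g + 1/2) = 2 - (-4 + c)/(1/2 + g))
F = 3 (F = (0 + 2) + 1 = 2 + 1 = 3)
v = -636/5 (v = (2*(5 - 1*5 + 2*(-3))/(1 + 2*(-3)))*(-15 - 38) = (2*(5 - 5 - 6)/(1 - 6))*(-53) = (2*(-6)/(-5))*(-53) = (2*(-1/5)*(-6))*(-53) = (12/5)*(-53) = -636/5 ≈ -127.20)
F*v = 3*(-636/5) = -1908/5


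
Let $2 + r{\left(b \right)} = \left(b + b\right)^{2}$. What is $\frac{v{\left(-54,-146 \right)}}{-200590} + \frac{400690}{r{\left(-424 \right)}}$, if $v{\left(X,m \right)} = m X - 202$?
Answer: $\frac{18712566384}{36061167545} \approx 0.51891$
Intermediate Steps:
$v{\left(X,m \right)} = -202 + X m$ ($v{\left(X,m \right)} = X m - 202 = -202 + X m$)
$r{\left(b \right)} = -2 + 4 b^{2}$ ($r{\left(b \right)} = -2 + \left(b + b\right)^{2} = -2 + \left(2 b\right)^{2} = -2 + 4 b^{2}$)
$\frac{v{\left(-54,-146 \right)}}{-200590} + \frac{400690}{r{\left(-424 \right)}} = \frac{-202 - -7884}{-200590} + \frac{400690}{-2 + 4 \left(-424\right)^{2}} = \left(-202 + 7884\right) \left(- \frac{1}{200590}\right) + \frac{400690}{-2 + 4 \cdot 179776} = 7682 \left(- \frac{1}{200590}\right) + \frac{400690}{-2 + 719104} = - \frac{3841}{100295} + \frac{400690}{719102} = - \frac{3841}{100295} + 400690 \cdot \frac{1}{719102} = - \frac{3841}{100295} + \frac{200345}{359551} = \frac{18712566384}{36061167545}$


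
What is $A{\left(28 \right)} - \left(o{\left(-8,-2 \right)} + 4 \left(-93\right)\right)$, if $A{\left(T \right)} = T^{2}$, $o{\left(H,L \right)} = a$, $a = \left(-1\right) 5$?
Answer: $1161$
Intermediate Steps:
$a = -5$
$o{\left(H,L \right)} = -5$
$A{\left(28 \right)} - \left(o{\left(-8,-2 \right)} + 4 \left(-93\right)\right) = 28^{2} - \left(-5 + 4 \left(-93\right)\right) = 784 - \left(-5 - 372\right) = 784 - -377 = 784 + 377 = 1161$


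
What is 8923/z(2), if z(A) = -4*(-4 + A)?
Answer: 8923/8 ≈ 1115.4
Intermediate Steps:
z(A) = 16 - 4*A
8923/z(2) = 8923/(16 - 4*2) = 8923/(16 - 8) = 8923/8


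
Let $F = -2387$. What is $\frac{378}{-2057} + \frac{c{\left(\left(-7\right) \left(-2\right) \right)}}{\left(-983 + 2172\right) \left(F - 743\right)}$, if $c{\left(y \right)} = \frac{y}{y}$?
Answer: $- \frac{1406755517}{7655269490} \approx -0.18376$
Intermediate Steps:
$c{\left(y \right)} = 1$
$\frac{378}{-2057} + \frac{c{\left(\left(-7\right) \left(-2\right) \right)}}{\left(-983 + 2172\right) \left(F - 743\right)} = \frac{378}{-2057} + 1 \frac{1}{\left(-983 + 2172\right) \left(-2387 - 743\right)} = 378 \left(- \frac{1}{2057}\right) + 1 \frac{1}{1189 \left(-3130\right)} = - \frac{378}{2057} + 1 \frac{1}{-3721570} = - \frac{378}{2057} + 1 \left(- \frac{1}{3721570}\right) = - \frac{378}{2057} - \frac{1}{3721570} = - \frac{1406755517}{7655269490}$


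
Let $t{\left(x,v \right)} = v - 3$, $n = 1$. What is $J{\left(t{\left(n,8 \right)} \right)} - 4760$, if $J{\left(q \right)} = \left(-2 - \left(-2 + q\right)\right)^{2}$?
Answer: $-4735$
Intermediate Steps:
$t{\left(x,v \right)} = -3 + v$
$J{\left(q \right)} = q^{2}$ ($J{\left(q \right)} = \left(- q\right)^{2} = q^{2}$)
$J{\left(t{\left(n,8 \right)} \right)} - 4760 = \left(-3 + 8\right)^{2} - 4760 = 5^{2} - 4760 = 25 - 4760 = -4735$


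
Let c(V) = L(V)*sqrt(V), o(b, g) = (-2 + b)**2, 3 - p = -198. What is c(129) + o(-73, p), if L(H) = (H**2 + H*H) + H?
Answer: 5625 + 33411*sqrt(129) ≈ 3.8510e+5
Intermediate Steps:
p = 201 (p = 3 - 1*(-198) = 3 + 198 = 201)
L(H) = H + 2*H**2 (L(H) = (H**2 + H**2) + H = 2*H**2 + H = H + 2*H**2)
c(V) = V**(3/2)*(1 + 2*V) (c(V) = (V*(1 + 2*V))*sqrt(V) = V**(3/2)*(1 + 2*V))
c(129) + o(-73, p) = 129**(3/2)*(1 + 2*129) + (-2 - 73)**2 = (129*sqrt(129))*(1 + 258) + (-75)**2 = (129*sqrt(129))*259 + 5625 = 33411*sqrt(129) + 5625 = 5625 + 33411*sqrt(129)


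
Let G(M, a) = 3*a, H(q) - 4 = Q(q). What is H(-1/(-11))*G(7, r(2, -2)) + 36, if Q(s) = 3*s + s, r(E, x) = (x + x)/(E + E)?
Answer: 252/11 ≈ 22.909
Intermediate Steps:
r(E, x) = x/E (r(E, x) = (2*x)/((2*E)) = (2*x)*(1/(2*E)) = x/E)
Q(s) = 4*s
H(q) = 4 + 4*q
H(-1/(-11))*G(7, r(2, -2)) + 36 = (4 + 4*(-1/(-11)))*(3*(-2/2)) + 36 = (4 + 4*(-1*(-1/11)))*(3*(-2*½)) + 36 = (4 + 4*(1/11))*(3*(-1)) + 36 = (4 + 4/11)*(-3) + 36 = (48/11)*(-3) + 36 = -144/11 + 36 = 252/11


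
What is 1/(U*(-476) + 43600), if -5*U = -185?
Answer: 1/25988 ≈ 3.8479e-5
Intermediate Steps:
U = 37 (U = -⅕*(-185) = 37)
1/(U*(-476) + 43600) = 1/(37*(-476) + 43600) = 1/(-17612 + 43600) = 1/25988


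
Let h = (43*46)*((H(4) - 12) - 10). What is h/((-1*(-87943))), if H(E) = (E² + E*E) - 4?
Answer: 11868/87943 ≈ 0.13495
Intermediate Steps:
H(E) = -4 + 2*E² (H(E) = (E² + E²) - 4 = 2*E² - 4 = -4 + 2*E²)
h = 11868 (h = (43*46)*(((-4 + 2*4²) - 12) - 10) = 1978*(((-4 + 2*16) - 12) - 10) = 1978*(((-4 + 32) - 12) - 10) = 1978*((28 - 12) - 10) = 1978*(16 - 10) = 1978*6 = 11868)
h/((-1*(-87943))) = 11868/((-1*(-87943))) = 11868/87943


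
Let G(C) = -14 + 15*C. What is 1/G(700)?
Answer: 1/10486 ≈ 9.5365e-5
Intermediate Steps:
1/G(700) = 1/(-14 + 15*700) = 1/(-14 + 10500) = 1/10486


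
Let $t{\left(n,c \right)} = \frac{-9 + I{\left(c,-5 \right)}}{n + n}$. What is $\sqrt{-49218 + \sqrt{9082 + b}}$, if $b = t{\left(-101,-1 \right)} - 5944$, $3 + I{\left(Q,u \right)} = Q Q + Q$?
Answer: $\frac{\sqrt{-502072818 + 1212 \sqrt{222301}}}{101} \approx 221.73 i$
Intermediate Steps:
$I{\left(Q,u \right)} = -3 + Q + Q^{2}$ ($I{\left(Q,u \right)} = -3 + \left(Q Q + Q\right) = -3 + \left(Q^{2} + Q\right) = -3 + \left(Q + Q^{2}\right) = -3 + Q + Q^{2}$)
$t{\left(n,c \right)} = \frac{-12 + c + c^{2}}{2 n}$ ($t{\left(n,c \right)} = \frac{-9 + \left(-3 + c + c^{2}\right)}{n + n} = \frac{-12 + c + c^{2}}{2 n}$)
$b = - \frac{600338}{101}$ ($b = \frac{-12 - 1 + \left(-1\right)^{2}}{2 \left(-101\right)} - 5944 = \frac{1}{2} \left(- \frac{1}{101}\right) \left(-12 - 1 + 1\right) - 5944 = \frac{1}{2} \left(- \frac{1}{101}\right) \left(-12\right) - 5944 = \frac{6}{101} - 5944 = - \frac{600338}{101} \approx -5943.9$)
$\sqrt{-49218 + \sqrt{9082 + b}} = \sqrt{-49218 + \sqrt{9082 - \frac{600338}{101}}} = \sqrt{-49218 + \sqrt{\frac{316944}{101}}} = \sqrt{-49218 + \frac{12 \sqrt{222301}}{101}}$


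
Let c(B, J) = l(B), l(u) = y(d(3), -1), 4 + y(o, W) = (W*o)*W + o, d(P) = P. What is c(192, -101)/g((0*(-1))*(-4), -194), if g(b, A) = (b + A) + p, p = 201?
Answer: 2/7 ≈ 0.28571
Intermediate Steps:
y(o, W) = -4 + o + o*W² (y(o, W) = -4 + ((W*o)*W + o) = -4 + (o*W² + o) = -4 + (o + o*W²) = -4 + o + o*W²)
l(u) = 2 (l(u) = -4 + 3 + 3*(-1)² = -4 + 3 + 3*1 = -4 + 3 + 3 = 2)
c(B, J) = 2
g(b, A) = 201 + A + b (g(b, A) = (b + A) + 201 = (A + b) + 201 = 201 + A + b)
c(192, -101)/g((0*(-1))*(-4), -194) = 2/(201 - 194 + (0*(-1))*(-4)) = 2/(201 - 194 + 0*(-4)) = 2/(201 - 194 + 0) = 2/7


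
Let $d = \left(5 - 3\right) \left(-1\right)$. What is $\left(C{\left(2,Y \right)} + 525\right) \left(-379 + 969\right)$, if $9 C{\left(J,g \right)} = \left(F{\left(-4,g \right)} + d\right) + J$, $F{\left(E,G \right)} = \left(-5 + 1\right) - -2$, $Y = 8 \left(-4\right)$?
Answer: $\frac{2786570}{9} \approx 3.0962 \cdot 10^{5}$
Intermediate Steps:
$Y = -32$
$F{\left(E,G \right)} = -2$ ($F{\left(E,G \right)} = -4 + 2 = -2$)
$d = -2$ ($d = 2 \left(-1\right) = -2$)
$C{\left(J,g \right)} = - \frac{4}{9} + \frac{J}{9}$ ($C{\left(J,g \right)} = \frac{\left(-2 - 2\right) + J}{9} = \frac{-4 + J}{9} = - \frac{4}{9} + \frac{J}{9}$)
$\left(C{\left(2,Y \right)} + 525\right) \left(-379 + 969\right) = \left(\left(- \frac{4}{9} + \frac{1}{9} \cdot 2\right) + 525\right) \left(-379 + 969\right) = \left(\left(- \frac{4}{9} + \frac{2}{9}\right) + 525\right) 590 = \left(- \frac{2}{9} + 525\right) 590 = \frac{4723}{9} \cdot 590 = \frac{2786570}{9}$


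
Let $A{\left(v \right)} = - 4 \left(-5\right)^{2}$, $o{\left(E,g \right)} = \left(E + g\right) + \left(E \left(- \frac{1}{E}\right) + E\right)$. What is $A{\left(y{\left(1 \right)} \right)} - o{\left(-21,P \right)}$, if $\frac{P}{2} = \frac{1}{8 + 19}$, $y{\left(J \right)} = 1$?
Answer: $- \frac{1541}{27} \approx -57.074$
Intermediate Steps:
$P = \frac{2}{27}$ ($P = \frac{2}{8 + 19} = \frac{2}{27} \approx 0.074074$)
$o{\left(E,g \right)} = -1 + g + 2 E$ ($o{\left(E,g \right)} = \left(E + g\right) + \left(-1 + E\right) = -1 + g + 2 E$)
$A{\left(v \right)} = -100$ ($A{\left(v \right)} = \left(-4\right) 25 = -100$)
$A{\left(y{\left(1 \right)} \right)} - o{\left(-21,P \right)} = -100 - \left(-1 + \frac{2}{27} + 2 \left(-21\right)\right) = -100 - \left(-1 + \frac{2}{27} - 42\right) = -100 - - \frac{1159}{27} = -100 + \frac{1159}{27} = - \frac{1541}{27}$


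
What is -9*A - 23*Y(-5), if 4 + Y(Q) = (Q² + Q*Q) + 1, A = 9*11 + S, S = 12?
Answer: -2080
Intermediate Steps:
A = 111 (A = 9*11 + 12 = 99 + 12 = 111)
Y(Q) = -3 + 2*Q² (Y(Q) = -4 + ((Q² + Q*Q) + 1) = -4 + ((Q² + Q²) + 1) = -4 + (2*Q² + 1) = -4 + (1 + 2*Q²) = -3 + 2*Q²)
-9*A - 23*Y(-5) = -9*111 - 23*(-3 + 2*(-5)²) = -999 - 23*(-3 + 2*25) = -999 - 23*(-3 + 50) = -999 - 23*47 = -999 - 1081 = -2080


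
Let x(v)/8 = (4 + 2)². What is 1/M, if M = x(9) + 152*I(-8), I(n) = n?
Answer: -1/928 ≈ -0.0010776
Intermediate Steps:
x(v) = 288 (x(v) = 8*(4 + 2)² = 8*6² = 8*36 = 288)
M = -928 (M = 288 + 152*(-8) = 288 - 1216 = -928)
1/M = 1/(-928) = -1/928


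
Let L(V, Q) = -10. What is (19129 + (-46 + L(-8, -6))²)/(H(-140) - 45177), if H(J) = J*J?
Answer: -22265/25577 ≈ -0.87051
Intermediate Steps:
H(J) = J²
(19129 + (-46 + L(-8, -6))²)/(H(-140) - 45177) = (19129 + (-46 - 10)²)/((-140)² - 45177) = (19129 + (-56)²)/(19600 - 45177) = (19129 + 3136)/(-25577) = 22265*(-1/25577) = -22265/25577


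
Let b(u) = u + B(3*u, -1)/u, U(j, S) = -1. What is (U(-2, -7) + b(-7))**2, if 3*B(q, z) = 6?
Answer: 3364/49 ≈ 68.653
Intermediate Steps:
B(q, z) = 2 (B(q, z) = (1/3)*6 = 2)
b(u) = u + 2/u
(U(-2, -7) + b(-7))**2 = (-1 + (-7 + 2/(-7)))**2 = (-1 + (-7 + 2*(-1/7)))**2 = (-1 + (-7 - 2/7))**2 = (-1 - 51/7)**2 = (-58/7)**2 = 3364/49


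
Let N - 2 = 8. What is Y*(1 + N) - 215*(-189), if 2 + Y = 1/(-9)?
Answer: 365506/9 ≈ 40612.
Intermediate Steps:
N = 10 (N = 2 + 8 = 10)
Y = -19/9 (Y = -2 + 1/(-9) = -2 - ⅑ = -19/9 ≈ -2.1111)
Y*(1 + N) - 215*(-189) = -19*(1 + 10)/9 - 215*(-189) = -19/9*11 + 40635 = -209/9 + 40635 = 365506/9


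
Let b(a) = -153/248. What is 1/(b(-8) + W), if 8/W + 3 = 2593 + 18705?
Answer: -5281160/3256151 ≈ -1.6219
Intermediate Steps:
b(a) = -153/248 (b(a) = -153*1/248 = -153/248)
W = 8/21295 (W = 8/(-3 + (2593 + 18705)) = 8/(-3 + 21298) = 8/21295 ≈ 0.00037568)
1/(b(-8) + W) = 1/(-153/248 + 8/21295) = 1/(-3256151/5281160) = -5281160/3256151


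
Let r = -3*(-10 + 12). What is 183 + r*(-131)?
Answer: 969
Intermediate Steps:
r = -6 (r = -3*2 = -6)
183 + r*(-131) = 183 - 6*(-131) = 183 + 786 = 969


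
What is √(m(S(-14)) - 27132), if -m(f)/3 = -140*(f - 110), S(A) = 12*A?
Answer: 6*I*√3997 ≈ 379.33*I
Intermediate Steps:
m(f) = -46200 + 420*f (m(f) = -(-420)*(f - 110) = -(-420)*(-110 + f) = -3*(15400 - 140*f) = -46200 + 420*f)
√(m(S(-14)) - 27132) = √((-46200 + 420*(12*(-14))) - 27132) = √((-46200 + 420*(-168)) - 27132) = √((-46200 - 70560) - 27132) = √(-116760 - 27132) = √(-143892) = 6*I*√3997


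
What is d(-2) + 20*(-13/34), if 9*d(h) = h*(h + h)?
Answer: -1034/153 ≈ -6.7582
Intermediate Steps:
d(h) = 2*h**2/9 (d(h) = (h*(h + h))/9 = (h*(2*h))/9 = (2*h**2)/9 = 2*h**2/9)
d(-2) + 20*(-13/34) = (2/9)*(-2)**2 + 20*(-13/34) = (2/9)*4 + 20*(-13*1/34) = 8/9 + 20*(-13/34) = 8/9 - 130/17 = -1034/153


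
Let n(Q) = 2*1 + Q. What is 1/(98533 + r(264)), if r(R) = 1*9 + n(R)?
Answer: 1/98808 ≈ 1.0121e-5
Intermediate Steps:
n(Q) = 2 + Q
r(R) = 11 + R (r(R) = 1*9 + (2 + R) = 9 + (2 + R) = 11 + R)
1/(98533 + r(264)) = 1/(98533 + (11 + 264)) = 1/(98533 + 275) = 1/98808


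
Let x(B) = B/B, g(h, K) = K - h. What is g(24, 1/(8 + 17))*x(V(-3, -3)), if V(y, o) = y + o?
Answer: -599/25 ≈ -23.960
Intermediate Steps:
V(y, o) = o + y
x(B) = 1
g(24, 1/(8 + 17))*x(V(-3, -3)) = (1/(8 + 17) - 1*24)*1 = (1/25 - 24)*1 = -599/25*1 = -599/25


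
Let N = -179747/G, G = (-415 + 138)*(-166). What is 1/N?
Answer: -45982/179747 ≈ -0.25582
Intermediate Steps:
G = 45982 (G = -277*(-166) = 45982)
N = -179747/45982 ≈ -3.9091
1/N = 1/(-179747/45982) = -45982/179747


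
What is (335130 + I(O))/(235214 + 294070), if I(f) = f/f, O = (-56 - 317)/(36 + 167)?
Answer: 335131/529284 ≈ 0.63318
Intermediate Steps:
O = -373/203 ≈ -1.8374
I(f) = 1
(335130 + I(O))/(235214 + 294070) = (335130 + 1)/(235214 + 294070) = 335131/529284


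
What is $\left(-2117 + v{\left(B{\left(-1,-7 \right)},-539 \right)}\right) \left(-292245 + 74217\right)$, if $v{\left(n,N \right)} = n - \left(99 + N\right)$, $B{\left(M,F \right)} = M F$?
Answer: $364106760$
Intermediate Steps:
$B{\left(M,F \right)} = F M$
$v{\left(n,N \right)} = -99 + n - N$
$\left(-2117 + v{\left(B{\left(-1,-7 \right)},-539 \right)}\right) \left(-292245 + 74217\right) = \left(-2117 - -447\right) \left(-292245 + 74217\right) = \left(-2117 + \left(-99 + 7 + 539\right)\right) \left(-218028\right) = \left(-2117 + 447\right) \left(-218028\right) = \left(-1670\right) \left(-218028\right) = 364106760$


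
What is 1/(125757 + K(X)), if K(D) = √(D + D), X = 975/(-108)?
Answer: 2263626/284666815207 - 15*I*√26/284666815207 ≈ 7.9519e-6 - 2.6868e-10*I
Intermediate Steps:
X = -325/36 (X = 975*(-1/108) = -325/36 ≈ -9.0278)
K(D) = √2*√D (K(D) = √(2*D) = √2*√D)
1/(125757 + K(X)) = 1/(125757 + √2*√(-325/36)) = 1/(125757 + √2*(5*I*√13/6)) = 1/(125757 + 5*I*√26/6)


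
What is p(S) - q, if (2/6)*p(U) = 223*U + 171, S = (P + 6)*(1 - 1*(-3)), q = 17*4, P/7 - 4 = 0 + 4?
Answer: 166357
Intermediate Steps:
P = 56 (P = 28 + 7*(0 + 4) = 28 + 7*4 = 28 + 28 = 56)
q = 68
S = 248 (S = (56 + 6)*(1 - 1*(-3)) = 62*(1 + 3) = 62*4 = 248)
p(U) = 513 + 669*U (p(U) = 3*(223*U + 171) = 3*(171 + 223*U) = 513 + 669*U)
p(S) - q = (513 + 669*248) - 1*68 = (513 + 165912) - 68 = 166425 - 68 = 166357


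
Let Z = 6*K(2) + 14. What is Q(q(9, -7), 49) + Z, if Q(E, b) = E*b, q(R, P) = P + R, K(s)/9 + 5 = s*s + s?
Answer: 166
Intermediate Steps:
K(s) = -45 + 9*s + 9*s**2 (K(s) = -45 + 9*(s*s + s) = -45 + 9*(s**2 + s) = -45 + 9*(s + s**2) = -45 + (9*s + 9*s**2) = -45 + 9*s + 9*s**2)
Z = 68 (Z = 6*(-45 + 9*2 + 9*2**2) + 14 = 6*(-45 + 18 + 9*4) + 14 = 6*(-45 + 18 + 36) + 14 = 6*9 + 14 = 54 + 14 = 68)
Q(q(9, -7), 49) + Z = (-7 + 9)*49 + 68 = 2*49 + 68 = 98 + 68 = 166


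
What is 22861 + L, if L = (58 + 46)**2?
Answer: 33677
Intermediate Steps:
L = 10816 (L = 104**2 = 10816)
22861 + L = 22861 + 10816 = 33677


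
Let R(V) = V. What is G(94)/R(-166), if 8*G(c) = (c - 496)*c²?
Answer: 444009/166 ≈ 2674.8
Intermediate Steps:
G(c) = c²*(-496 + c)/8 (G(c) = ((c - 496)*c²)/8 = ((-496 + c)*c²)/8 = (c²*(-496 + c))/8 = c²*(-496 + c)/8)
G(94)/R(-166) = ((⅛)*94²*(-496 + 94))/(-166) = ((⅛)*8836*(-402))*(-1/166) = -444009*(-1/166) = 444009/166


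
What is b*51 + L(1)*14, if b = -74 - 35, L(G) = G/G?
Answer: -5545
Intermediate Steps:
L(G) = 1
b = -109
b*51 + L(1)*14 = -109*51 + 1*14 = -5559 + 14 = -5545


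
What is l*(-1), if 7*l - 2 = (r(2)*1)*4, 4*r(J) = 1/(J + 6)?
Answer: -17/56 ≈ -0.30357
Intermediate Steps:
r(J) = 1/(4*(6 + J)) (r(J) = 1/(4*(J + 6)) = 1/(4*(6 + J)))
l = 17/56 (l = 2/7 + (((1/(4*(6 + 2)))*1)*4)/7 = 2/7 + ((((¼)/8)*1)*4)/7 = 2/7 + ((((¼)*(⅛))*1)*4)/7 = 2/7 + (((1/32)*1)*4)/7 = 2/7 + ((1/32)*4)/7 = 2/7 + (⅐)*(⅛) = 2/7 + 1/56 = 17/56 ≈ 0.30357)
l*(-1) = (17/56)*(-1) = -17/56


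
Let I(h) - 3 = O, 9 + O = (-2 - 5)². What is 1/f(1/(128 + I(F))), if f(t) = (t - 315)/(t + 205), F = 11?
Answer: -4382/6733 ≈ -0.65082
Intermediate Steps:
O = 40 (O = -9 + (-2 - 5)² = -9 + (-7)² = -9 + 49 = 40)
I(h) = 43 (I(h) = 3 + 40 = 43)
f(t) = (-315 + t)/(205 + t)
1/f(1/(128 + I(F))) = 1/((-315 + 1/(128 + 43))/(205 + 1/(128 + 43))) = 1/((-315 + 1/171)/(205 + 1/171)) = 1/(-53864/171/(35056/171)) = 1/((171/35056)*(-53864/171)) = 1/(-6733/4382) = -4382/6733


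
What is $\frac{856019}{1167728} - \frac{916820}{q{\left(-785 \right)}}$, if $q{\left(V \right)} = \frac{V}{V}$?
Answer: $- \frac{1070595528941}{1167728} \approx -9.1682 \cdot 10^{5}$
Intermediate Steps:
$q{\left(V \right)} = 1$
$\frac{856019}{1167728} - \frac{916820}{q{\left(-785 \right)}} = \frac{856019}{1167728} - \frac{916820}{1} = 856019 \cdot \frac{1}{1167728} - 916820 = \frac{856019}{1167728} - 916820 = - \frac{1070595528941}{1167728}$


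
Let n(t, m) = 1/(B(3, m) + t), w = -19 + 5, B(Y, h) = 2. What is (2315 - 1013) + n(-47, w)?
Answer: 58589/45 ≈ 1302.0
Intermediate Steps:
w = -14
n(t, m) = 1/(2 + t)
(2315 - 1013) + n(-47, w) = (2315 - 1013) + 1/(2 - 47) = 1302 + 1/(-45) = 1302 - 1/45 = 58589/45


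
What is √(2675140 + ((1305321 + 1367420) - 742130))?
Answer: √4605751 ≈ 2146.1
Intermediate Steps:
√(2675140 + ((1305321 + 1367420) - 742130)) = √(2675140 + (2672741 - 742130)) = √(2675140 + 1930611) = √4605751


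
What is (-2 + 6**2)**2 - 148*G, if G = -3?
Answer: 1600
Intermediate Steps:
(-2 + 6**2)**2 - 148*G = (-2 + 6**2)**2 - 148*(-3) = (-2 + 36)**2 + 444 = 34**2 + 444 = 1156 + 444 = 1600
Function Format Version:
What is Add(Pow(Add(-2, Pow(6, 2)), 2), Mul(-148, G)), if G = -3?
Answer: 1600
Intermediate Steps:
Add(Pow(Add(-2, Pow(6, 2)), 2), Mul(-148, G)) = Add(Pow(Add(-2, Pow(6, 2)), 2), Mul(-148, -3)) = Add(Pow(Add(-2, 36), 2), 444) = Add(Pow(34, 2), 444) = Add(1156, 444) = 1600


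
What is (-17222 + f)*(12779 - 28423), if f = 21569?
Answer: -68004468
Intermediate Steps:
(-17222 + f)*(12779 - 28423) = (-17222 + 21569)*(12779 - 28423) = 4347*(-15644) = -68004468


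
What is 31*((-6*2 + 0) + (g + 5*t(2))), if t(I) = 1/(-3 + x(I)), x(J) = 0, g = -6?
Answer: -1829/3 ≈ -609.67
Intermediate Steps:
t(I) = -1/3 (t(I) = 1/(-3 + 0) = 1/(-3) = -1/3)
31*((-6*2 + 0) + (g + 5*t(2))) = 31*((-6*2 + 0) + (-6 + 5*(-1/3))) = 31*((-12 + 0) + (-6 - 5/3)) = 31*(-12 - 23/3) = 31*(-59/3) = -1829/3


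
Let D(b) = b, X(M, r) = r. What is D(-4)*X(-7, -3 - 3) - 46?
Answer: -22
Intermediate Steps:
D(-4)*X(-7, -3 - 3) - 46 = -4*(-3 - 3) - 46 = -4*(-6) - 46 = 24 - 46 = -22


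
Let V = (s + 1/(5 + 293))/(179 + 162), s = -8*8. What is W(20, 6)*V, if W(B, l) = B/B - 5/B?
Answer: -57213/406472 ≈ -0.14076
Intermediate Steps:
s = -64
W(B, l) = 1 - 5/B
V = -19071/101618 (V = (-64 + 1/(5 + 293))/(179 + 162) = (-64 + 1/298)/341 = (-64 + 1/298)*(1/341) = -19071/298*1/341 = -19071/101618 ≈ -0.18767)
W(20, 6)*V = ((-5 + 20)/20)*(-19071/101618) = ((1/20)*15)*(-19071/101618) = (¾)*(-19071/101618) = -57213/406472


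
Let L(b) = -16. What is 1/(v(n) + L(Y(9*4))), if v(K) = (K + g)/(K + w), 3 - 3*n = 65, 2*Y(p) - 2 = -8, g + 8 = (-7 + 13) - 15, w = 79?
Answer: -175/2913 ≈ -0.060076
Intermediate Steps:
g = -17 (g = -8 + ((-7 + 13) - 15) = -8 + (6 - 15) = -8 - 9 = -17)
Y(p) = -3 (Y(p) = 1 + (1/2)*(-8) = 1 - 4 = -3)
n = -62/3 (n = 1 - 1/3*65 = 1 - 65/3 = -62/3 ≈ -20.667)
v(K) = (-17 + K)/(79 + K) (v(K) = (K - 17)/(K + 79) = (-17 + K)/(79 + K))
1/(v(n) + L(Y(9*4))) = 1/((-17 - 62/3)/(79 - 62/3) - 16) = 1/(-113/3/(175/3) - 16) = 1/((3/175)*(-113/3) - 16) = 1/(-113/175 - 16) = 1/(-2913/175) = -175/2913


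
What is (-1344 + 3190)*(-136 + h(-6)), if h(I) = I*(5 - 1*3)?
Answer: -273208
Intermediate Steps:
h(I) = 2*I (h(I) = I*(5 - 3) = I*2 = 2*I)
(-1344 + 3190)*(-136 + h(-6)) = (-1344 + 3190)*(-136 + 2*(-6)) = 1846*(-136 - 12) = 1846*(-148) = -273208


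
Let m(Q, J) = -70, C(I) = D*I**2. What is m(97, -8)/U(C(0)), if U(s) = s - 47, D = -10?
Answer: 70/47 ≈ 1.4894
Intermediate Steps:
C(I) = -10*I**2
U(s) = -47 + s
m(97, -8)/U(C(0)) = -70/(-47 - 10*0**2) = -70/(-47 - 10*0) = -70/(-47 + 0) = -70/(-47) = -70*(-1/47) = 70/47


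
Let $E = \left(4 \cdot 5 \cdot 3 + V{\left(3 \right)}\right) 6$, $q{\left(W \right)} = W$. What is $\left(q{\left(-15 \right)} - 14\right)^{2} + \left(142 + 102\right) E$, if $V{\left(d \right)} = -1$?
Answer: $87217$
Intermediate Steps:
$E = 354$ ($E = \left(4 \cdot 5 \cdot 3 - 1\right) 6 = \left(20 \cdot 3 - 1\right) 6 = \left(60 - 1\right) 6 = 59 \cdot 6 = 354$)
$\left(q{\left(-15 \right)} - 14\right)^{2} + \left(142 + 102\right) E = \left(-15 - 14\right)^{2} + \left(142 + 102\right) 354 = \left(-29\right)^{2} + 244 \cdot 354 = 841 + 86376 = 87217$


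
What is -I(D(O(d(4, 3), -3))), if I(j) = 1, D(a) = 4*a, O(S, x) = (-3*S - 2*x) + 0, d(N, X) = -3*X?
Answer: -1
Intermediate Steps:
O(S, x) = -3*S - 2*x
-I(D(O(d(4, 3), -3))) = -1*1 = -1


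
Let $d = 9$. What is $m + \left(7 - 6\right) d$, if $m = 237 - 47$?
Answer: $199$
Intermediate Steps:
$m = 190$
$m + \left(7 - 6\right) d = 190 + \left(7 - 6\right) 9 = 190 + 1 \cdot 9 = 190 + 9 = 199$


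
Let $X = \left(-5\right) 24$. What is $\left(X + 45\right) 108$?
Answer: $-8100$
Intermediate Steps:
$X = -120$
$\left(X + 45\right) 108 = \left(-120 + 45\right) 108 = \left(-75\right) 108 = -8100$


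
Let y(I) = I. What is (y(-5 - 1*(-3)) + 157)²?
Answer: 24025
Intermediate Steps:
(y(-5 - 1*(-3)) + 157)² = ((-5 - 1*(-3)) + 157)² = ((-5 + 3) + 157)² = (-2 + 157)² = 155² = 24025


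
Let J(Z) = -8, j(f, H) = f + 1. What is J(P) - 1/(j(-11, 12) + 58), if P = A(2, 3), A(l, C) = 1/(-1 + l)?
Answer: -385/48 ≈ -8.0208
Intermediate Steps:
P = 1 (P = 1/(-1 + 2) = 1/1 = 1)
j(f, H) = 1 + f
J(P) - 1/(j(-11, 12) + 58) = -8 - 1/((1 - 11) + 58) = -8 - 1/(-10 + 58) = -8 - 1/48 = -385/48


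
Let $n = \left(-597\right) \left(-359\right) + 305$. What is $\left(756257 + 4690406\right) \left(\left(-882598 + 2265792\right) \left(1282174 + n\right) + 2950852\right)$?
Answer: $11276610379251379720$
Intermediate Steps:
$n = 214628$ ($n = 214323 + 305 = 214628$)
$\left(756257 + 4690406\right) \left(\left(-882598 + 2265792\right) \left(1282174 + n\right) + 2950852\right) = \left(756257 + 4690406\right) \left(\left(-882598 + 2265792\right) \left(1282174 + 214628\right) + 2950852\right) = 5446663 \left(1383194 \cdot 1496802 + 2950852\right) = 5446663 \left(2070367545588 + 2950852\right) = 5446663 \cdot 2070370496440 = 11276610379251379720$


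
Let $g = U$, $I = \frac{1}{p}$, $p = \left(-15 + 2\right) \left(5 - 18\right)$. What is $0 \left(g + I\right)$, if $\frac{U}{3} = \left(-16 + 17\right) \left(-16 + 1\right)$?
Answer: $0$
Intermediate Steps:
$p = 169$ ($p = \left(-13\right) \left(-13\right) = 169$)
$I = \frac{1}{169} \approx 0.0059172$
$U = -45$ ($U = 3 \left(-16 + 17\right) \left(-16 + 1\right) = 3 \cdot 1 \left(-15\right) = 3 \left(-15\right) = -45$)
$g = -45$
$0 \left(g + I\right) = 0 \left(-45 + \frac{1}{169}\right) = 0 \left(- \frac{7604}{169}\right) = 0$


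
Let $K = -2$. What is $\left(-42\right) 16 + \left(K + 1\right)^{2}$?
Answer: $-671$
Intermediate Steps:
$\left(-42\right) 16 + \left(K + 1\right)^{2} = \left(-42\right) 16 + \left(-2 + 1\right)^{2} = -672 + \left(-1\right)^{2} = -672 + 1 = -671$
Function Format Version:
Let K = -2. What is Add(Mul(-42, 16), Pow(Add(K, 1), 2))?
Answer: -671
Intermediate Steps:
Add(Mul(-42, 16), Pow(Add(K, 1), 2)) = Add(Mul(-42, 16), Pow(Add(-2, 1), 2)) = Add(-672, Pow(-1, 2)) = Add(-672, 1) = -671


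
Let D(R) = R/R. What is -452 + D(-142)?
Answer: -451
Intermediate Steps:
D(R) = 1
-452 + D(-142) = -452 + 1 = -451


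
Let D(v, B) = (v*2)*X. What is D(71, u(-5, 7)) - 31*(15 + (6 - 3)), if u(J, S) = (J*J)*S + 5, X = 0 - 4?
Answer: -1126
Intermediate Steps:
X = -4
u(J, S) = 5 + S*J² (u(J, S) = J²*S + 5 = S*J² + 5 = 5 + S*J²)
D(v, B) = -8*v (D(v, B) = (v*2)*(-4) = (2*v)*(-4) = -8*v)
D(71, u(-5, 7)) - 31*(15 + (6 - 3)) = -8*71 - 31*(15 + (6 - 3)) = -568 - 31*(15 + 3) = -568 - 31*18 = -568 - 1*558 = -568 - 558 = -1126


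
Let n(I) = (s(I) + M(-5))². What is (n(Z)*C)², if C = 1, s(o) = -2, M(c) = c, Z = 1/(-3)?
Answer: 2401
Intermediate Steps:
Z = -⅓ (Z = 1*(-⅓) = -⅓ ≈ -0.33333)
n(I) = 49 (n(I) = (-2 - 5)² = (-7)² = 49)
(n(Z)*C)² = (49*1)² = 49² = 2401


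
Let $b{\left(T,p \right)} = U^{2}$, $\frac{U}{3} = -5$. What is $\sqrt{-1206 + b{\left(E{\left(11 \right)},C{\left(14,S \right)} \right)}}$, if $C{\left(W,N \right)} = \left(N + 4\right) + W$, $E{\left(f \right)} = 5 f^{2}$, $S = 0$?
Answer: $3 i \sqrt{109} \approx 31.321 i$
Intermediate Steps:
$U = -15$ ($U = 3 \left(-5\right) = -15$)
$C{\left(W,N \right)} = 4 + N + W$ ($C{\left(W,N \right)} = \left(4 + N\right) + W = 4 + N + W$)
$b{\left(T,p \right)} = 225$ ($b{\left(T,p \right)} = \left(-15\right)^{2} = 225$)
$\sqrt{-1206 + b{\left(E{\left(11 \right)},C{\left(14,S \right)} \right)}} = \sqrt{-1206 + 225} = \sqrt{-981} = 3 i \sqrt{109}$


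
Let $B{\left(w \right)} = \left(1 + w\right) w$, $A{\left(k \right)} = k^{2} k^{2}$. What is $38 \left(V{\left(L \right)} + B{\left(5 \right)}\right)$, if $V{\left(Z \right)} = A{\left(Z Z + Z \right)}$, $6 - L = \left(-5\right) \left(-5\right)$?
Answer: $519861938388$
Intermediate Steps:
$L = -19$ ($L = 6 - \left(-5\right) \left(-5\right) = 6 - 25 = -19$)
$A{\left(k \right)} = k^{4}$
$B{\left(w \right)} = w \left(1 + w\right)$
$V{\left(Z \right)} = \left(Z + Z^{2}\right)^{4}$ ($V{\left(Z \right)} = \left(Z Z + Z\right)^{4} = \left(Z^{2} + Z\right)^{4} = \left(Z + Z^{2}\right)^{4}$)
$38 \left(V{\left(L \right)} + B{\left(5 \right)}\right) = 38 \left(\left(-19\right)^{4} \left(1 - 19\right)^{4} + 5 \left(1 + 5\right)\right) = 38 \left(130321 \left(-18\right)^{4} + 5 \cdot 6\right) = 38 \left(130321 \cdot 104976 + 30\right) = 38 \left(13680577296 + 30\right) = 38 \cdot 13680577326 = 519861938388$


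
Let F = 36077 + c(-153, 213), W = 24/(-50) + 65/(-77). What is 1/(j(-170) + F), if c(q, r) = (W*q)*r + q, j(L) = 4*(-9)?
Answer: 1925/152153761 ≈ 1.2652e-5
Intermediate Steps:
W = -2549/1925 (W = 24*(-1/50) + 65*(-1/77) = -12/25 - 65/77 = -2549/1925 ≈ -1.3242)
j(L) = -36
c(q, r) = q - 2549*q*r/1925 (c(q, r) = (-2549*q/1925)*r + q = -2549*q*r/1925 + q = q - 2549*q*r/1925)
F = 152223061/1925 (F = 36077 + (1/1925)*(-153)*(1925 - 2549*213) = 36077 + (1/1925)*(-153)*(1925 - 542937) = 36077 + (1/1925)*(-153)*(-541012) = 36077 + 82774836/1925 = 152223061/1925 ≈ 79077.)
1/(j(-170) + F) = 1/(-36 + 152223061/1925) = 1/(152153761/1925) = 1925/152153761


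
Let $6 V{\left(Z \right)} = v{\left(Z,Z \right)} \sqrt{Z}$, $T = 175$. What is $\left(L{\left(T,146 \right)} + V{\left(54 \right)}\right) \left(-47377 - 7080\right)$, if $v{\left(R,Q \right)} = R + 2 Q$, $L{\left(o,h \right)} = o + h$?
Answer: $-17480697 - 4411017 \sqrt{6} \approx -2.8285 \cdot 10^{7}$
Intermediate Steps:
$L{\left(o,h \right)} = h + o$
$V{\left(Z \right)} = \frac{Z^{\frac{3}{2}}}{2}$ ($V{\left(Z \right)} = \frac{\left(Z + 2 Z\right) \sqrt{Z}}{6} = \frac{3 Z \sqrt{Z}}{6} = \frac{3 Z^{\frac{3}{2}}}{6} = \frac{Z^{\frac{3}{2}}}{2}$)
$\left(L{\left(T,146 \right)} + V{\left(54 \right)}\right) \left(-47377 - 7080\right) = \left(\left(146 + 175\right) + \frac{54^{\frac{3}{2}}}{2}\right) \left(-47377 - 7080\right) = \left(321 + \frac{162 \sqrt{6}}{2}\right) \left(-54457\right) = \left(321 + 81 \sqrt{6}\right) \left(-54457\right) = -17480697 - 4411017 \sqrt{6}$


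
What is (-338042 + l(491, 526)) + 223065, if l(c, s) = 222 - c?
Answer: -115246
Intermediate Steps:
(-338042 + l(491, 526)) + 223065 = (-338042 + (222 - 1*491)) + 223065 = (-338042 + (222 - 491)) + 223065 = (-338042 - 269) + 223065 = -338311 + 223065 = -115246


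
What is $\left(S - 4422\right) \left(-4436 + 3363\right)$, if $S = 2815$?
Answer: $1724311$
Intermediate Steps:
$\left(S - 4422\right) \left(-4436 + 3363\right) = \left(2815 - 4422\right) \left(-4436 + 3363\right) = \left(-1607\right) \left(-1073\right) = 1724311$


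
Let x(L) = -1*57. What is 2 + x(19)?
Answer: -55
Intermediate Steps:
x(L) = -57
2 + x(19) = 2 - 57 = -55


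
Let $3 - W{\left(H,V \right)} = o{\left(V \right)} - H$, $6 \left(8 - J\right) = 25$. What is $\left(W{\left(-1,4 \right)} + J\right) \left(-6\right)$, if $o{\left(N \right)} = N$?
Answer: $-11$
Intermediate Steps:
$J = \frac{23}{6}$ ($J = 8 - \frac{25}{6} = \frac{23}{6} \approx 3.8333$)
$W{\left(H,V \right)} = 3 + H - V$ ($W{\left(H,V \right)} = 3 - \left(V - H\right) = 3 + \left(H - V\right) = 3 + H - V$)
$\left(W{\left(-1,4 \right)} + J\right) \left(-6\right) = \left(\left(3 - 1 - 4\right) + \frac{23}{6}\right) \left(-6\right) = \left(-2 + \frac{23}{6}\right) \left(-6\right) = \frac{11}{6} \left(-6\right) = -11$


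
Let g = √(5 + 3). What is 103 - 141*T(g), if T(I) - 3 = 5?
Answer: -1025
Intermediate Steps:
g = 2*√2 (g = √8 = 2*√2 ≈ 2.8284)
T(I) = 8 (T(I) = 3 + 5 = 8)
103 - 141*T(g) = 103 - 141*8 = 103 - 1128 = -1025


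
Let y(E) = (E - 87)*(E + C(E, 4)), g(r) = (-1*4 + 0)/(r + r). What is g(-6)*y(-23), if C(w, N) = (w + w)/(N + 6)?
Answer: 1012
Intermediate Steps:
C(w, N) = 2*w/(6 + N) (C(w, N) = (2*w)/(6 + N) = 2*w/(6 + N))
g(r) = -2/r (g(r) = (-4 + 0)/((2*r)) = -2/r)
y(E) = 6*E*(-87 + E)/5 (y(E) = (E - 87)*(E + 2*E/(6 + 4)) = (-87 + E)*(E + 2*E/10) = (-87 + E)*(E + 2*E*(⅒)) = (-87 + E)*(E + E/5) = (-87 + E)*(6*E/5) = 6*E*(-87 + E)/5)
g(-6)*y(-23) = (-2/(-6))*((6/5)*(-23)*(-87 - 23)) = (-2*(-⅙))*((6/5)*(-23)*(-110)) = (⅓)*3036 = 1012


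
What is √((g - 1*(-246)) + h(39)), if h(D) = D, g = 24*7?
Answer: √453 ≈ 21.284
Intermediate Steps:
g = 168
√((g - 1*(-246)) + h(39)) = √((168 - 1*(-246)) + 39) = √((168 + 246) + 39) = √(414 + 39) = √453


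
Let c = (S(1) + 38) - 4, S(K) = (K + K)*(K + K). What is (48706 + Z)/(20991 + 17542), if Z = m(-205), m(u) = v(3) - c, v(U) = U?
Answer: 48671/38533 ≈ 1.2631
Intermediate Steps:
S(K) = 4*K**2 (S(K) = (2*K)*(2*K) = 4*K**2)
c = 38 (c = (4*1**2 + 38) - 4 = (4*1 + 38) - 4 = (4 + 38) - 4 = 42 - 4 = 38)
m(u) = -35 (m(u) = 3 - 1*38 = 3 - 38 = -35)
Z = -35
(48706 + Z)/(20991 + 17542) = (48706 - 35)/(20991 + 17542) = 48671/38533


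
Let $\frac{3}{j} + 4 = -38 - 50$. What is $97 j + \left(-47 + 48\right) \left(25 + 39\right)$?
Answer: $\frac{5597}{92} \approx 60.837$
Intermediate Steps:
$j = - \frac{3}{92}$ ($j = \frac{3}{-4 - 88} = \frac{3}{-92} = 3 \left(- \frac{1}{92}\right) = - \frac{3}{92} \approx -0.032609$)
$97 j + \left(-47 + 48\right) \left(25 + 39\right) = 97 \left(- \frac{3}{92}\right) + \left(-47 + 48\right) \left(25 + 39\right) = - \frac{291}{92} + 1 \cdot 64 = - \frac{291}{92} + 64 = \frac{5597}{92}$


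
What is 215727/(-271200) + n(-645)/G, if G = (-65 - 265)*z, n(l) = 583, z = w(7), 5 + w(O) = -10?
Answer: -551357/813600 ≈ -0.67768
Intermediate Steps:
w(O) = -15 (w(O) = -5 - 10 = -15)
z = -15
G = 4950 (G = (-65 - 265)*(-15) = -330*(-15) = 4950)
215727/(-271200) + n(-645)/G = 215727/(-271200) + 583/4950 = 215727*(-1/271200) + 583*(1/4950) = -71909/90400 + 53/450 = -551357/813600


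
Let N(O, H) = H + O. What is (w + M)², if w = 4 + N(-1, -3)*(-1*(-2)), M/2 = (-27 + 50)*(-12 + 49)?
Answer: 2883204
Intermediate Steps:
M = 1702 (M = 2*((-27 + 50)*(-12 + 49)) = 2*(23*37) = 2*851 = 1702)
w = -4 (w = 4 + (-3 - 1)*(-1*(-2)) = 4 - 4*2 = 4 - 8 = -4)
(w + M)² = (-4 + 1702)² = 1698² = 2883204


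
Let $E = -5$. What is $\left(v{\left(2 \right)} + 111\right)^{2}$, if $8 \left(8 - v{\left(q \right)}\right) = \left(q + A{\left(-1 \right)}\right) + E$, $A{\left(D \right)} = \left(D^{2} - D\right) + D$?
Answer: $\frac{227529}{16} \approx 14221.0$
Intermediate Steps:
$A{\left(D \right)} = D^{2}$
$v{\left(q \right)} = \frac{17}{2} - \frac{q}{8}$ ($v{\left(q \right)} = 8 - \frac{\left(q + \left(-1\right)^{2}\right) - 5}{8} = 8 - \frac{\left(q + 1\right) - 5}{8} = 8 - \frac{\left(1 + q\right) - 5}{8} = 8 - \frac{-4 + q}{8} = 8 - \left(- \frac{1}{2} + \frac{q}{8}\right) = \frac{17}{2} - \frac{q}{8}$)
$\left(v{\left(2 \right)} + 111\right)^{2} = \left(\left(\frac{17}{2} - \frac{1}{4}\right) + 111\right)^{2} = \left(\frac{33}{4} + 111\right)^{2} = \left(\frac{477}{4}\right)^{2} = \frac{227529}{16}$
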